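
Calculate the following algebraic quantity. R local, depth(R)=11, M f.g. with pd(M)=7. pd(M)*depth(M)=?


pd+depth=11
depth=11-7=4
pd*depth=7*4=28


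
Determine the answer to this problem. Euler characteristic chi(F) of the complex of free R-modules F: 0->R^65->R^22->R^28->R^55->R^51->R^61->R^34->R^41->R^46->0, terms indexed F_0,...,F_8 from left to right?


chi = sum (-1)^i * rank:
(-1)^0*65=65
(-1)^1*22=-22
(-1)^2*28=28
(-1)^3*55=-55
(-1)^4*51=51
(-1)^5*61=-61
(-1)^6*34=34
(-1)^7*41=-41
(-1)^8*46=46
chi=45


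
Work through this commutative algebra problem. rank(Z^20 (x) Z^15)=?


rank(M(x)N) = rank(M)*rank(N)
20*15 = 300


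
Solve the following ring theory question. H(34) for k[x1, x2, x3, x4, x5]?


C(d+n-1,n-1)=C(38,4)=73815


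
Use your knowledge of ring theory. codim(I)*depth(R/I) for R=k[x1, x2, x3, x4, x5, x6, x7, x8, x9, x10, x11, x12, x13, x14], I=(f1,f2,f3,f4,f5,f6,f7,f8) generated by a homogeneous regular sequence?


codim=8, depth=dim(R/I)=14-8=6
Product=8*6=48


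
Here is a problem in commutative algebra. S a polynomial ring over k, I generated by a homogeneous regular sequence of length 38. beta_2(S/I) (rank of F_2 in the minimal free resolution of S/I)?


Regular sequence => Koszul complex is the minimal free resolution.
Syz_1 minimally generated by Koszul relations f_i*e_j - f_j*e_i (i<j): mu(Syz_1) = beta_2 = C(m,2) = m(m-1)/2
m=38
38*37/2 = 703


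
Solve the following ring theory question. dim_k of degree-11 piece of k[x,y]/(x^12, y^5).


k[x,y], I = (x^12, y^5), d = 11
Need i < 12 and d-i < 5.
Range: 7 <= i <= 11.
H(11) = 5


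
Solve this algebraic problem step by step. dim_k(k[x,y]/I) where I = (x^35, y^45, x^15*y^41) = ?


k[x,y]/I, I = (x^35, y^45, x^15*y^41)
Rect: 35x45=1575. Corner: (35-15)x(45-41)=80.
dim = 1575-80 = 1495


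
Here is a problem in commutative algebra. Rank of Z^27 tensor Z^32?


rank(M(x)N) = rank(M)*rank(N)
27*32 = 864


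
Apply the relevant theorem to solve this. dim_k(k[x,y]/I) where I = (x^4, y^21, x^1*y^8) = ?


k[x,y]/I, I = (x^4, y^21, x^1*y^8)
Rect: 4x21=84. Corner: (4-1)x(21-8)=39.
dim = 84-39 = 45


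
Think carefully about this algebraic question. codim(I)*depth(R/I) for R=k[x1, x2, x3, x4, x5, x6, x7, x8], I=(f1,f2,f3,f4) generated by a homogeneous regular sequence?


codim=4, depth=dim(R/I)=8-4=4
Product=4*4=16


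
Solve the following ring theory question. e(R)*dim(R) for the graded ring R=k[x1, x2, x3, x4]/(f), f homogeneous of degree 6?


e(R)=deg(f)=6, dim(R)=4-1=3
e*dim=6*3=18


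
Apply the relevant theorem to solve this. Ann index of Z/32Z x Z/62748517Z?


Exponent = lcm of the cyclic orders; pairwise coprime => product.
2^5*13^7=32*62748517=2007952544


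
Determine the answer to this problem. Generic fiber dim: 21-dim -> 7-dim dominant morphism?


dim(fiber)=dim(X)-dim(Y)=21-7=14


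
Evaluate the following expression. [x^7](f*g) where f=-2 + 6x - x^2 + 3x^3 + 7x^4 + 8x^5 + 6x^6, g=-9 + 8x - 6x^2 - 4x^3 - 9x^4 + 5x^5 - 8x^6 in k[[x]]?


[x^7] = sum a_i*b_j, i+j=7
  6*-8=-48
  -1*5=-5
  3*-9=-27
  7*-4=-28
  8*-6=-48
  6*8=48
Sum=-108


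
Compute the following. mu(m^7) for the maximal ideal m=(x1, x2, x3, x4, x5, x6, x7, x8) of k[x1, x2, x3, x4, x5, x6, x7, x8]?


Graded Nakayama: mu(m^d) = dim_k (m^d/m^(d+1)) = #degree-7 monomials in 8 vars
C(n+d-1,d)=C(14,7)=3432


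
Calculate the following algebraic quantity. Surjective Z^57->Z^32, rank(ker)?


rank(ker) = 57-32 = 25


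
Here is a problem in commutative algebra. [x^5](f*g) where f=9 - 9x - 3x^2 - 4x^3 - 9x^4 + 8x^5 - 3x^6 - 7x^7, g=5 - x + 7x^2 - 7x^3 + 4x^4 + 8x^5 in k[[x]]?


[x^5] = sum a_i*b_j, i+j=5
  9*8=72
  -9*4=-36
  -3*-7=21
  -4*7=-28
  -9*-1=9
  8*5=40
Sum=78


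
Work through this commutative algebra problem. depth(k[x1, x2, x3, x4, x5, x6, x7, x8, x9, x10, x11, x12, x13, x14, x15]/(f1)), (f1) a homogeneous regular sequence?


depth(R)=15
depth(R/I)=15-1=14


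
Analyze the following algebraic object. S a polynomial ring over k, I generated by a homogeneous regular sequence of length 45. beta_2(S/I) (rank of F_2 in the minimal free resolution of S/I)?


Regular sequence => Koszul complex is the minimal free resolution.
Syz_1 minimally generated by Koszul relations f_i*e_j - f_j*e_i (i<j): mu(Syz_1) = beta_2 = C(m,2) = m(m-1)/2
m=45
45*44/2 = 990


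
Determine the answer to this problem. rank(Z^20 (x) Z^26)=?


rank(M(x)N) = rank(M)*rank(N)
20*26 = 520


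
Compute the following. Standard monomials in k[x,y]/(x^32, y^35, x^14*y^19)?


k[x,y]/I, I = (x^32, y^35, x^14*y^19)
Rect: 32x35=1120. Corner: (32-14)x(35-19)=288.
dim = 1120-288 = 832


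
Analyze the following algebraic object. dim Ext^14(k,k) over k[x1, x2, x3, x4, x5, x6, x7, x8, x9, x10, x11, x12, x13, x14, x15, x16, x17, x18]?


C(n,i)=C(18,14)=3060


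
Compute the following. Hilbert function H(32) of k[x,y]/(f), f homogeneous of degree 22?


H(t)=d for t>=d-1.
d=22, t=32
H(32)=22


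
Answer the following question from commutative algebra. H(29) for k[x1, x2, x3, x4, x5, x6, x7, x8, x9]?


C(d+n-1,n-1)=C(37,8)=38608020


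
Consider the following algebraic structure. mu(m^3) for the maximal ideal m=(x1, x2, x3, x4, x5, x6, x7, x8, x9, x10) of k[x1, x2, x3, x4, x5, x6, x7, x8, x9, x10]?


Graded Nakayama: mu(m^d) = dim_k (m^d/m^(d+1)) = #degree-3 monomials in 10 vars
C(n+d-1,d)=C(12,3)=220


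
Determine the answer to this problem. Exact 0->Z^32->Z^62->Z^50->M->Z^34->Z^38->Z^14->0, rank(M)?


Alt sum=0:
(-1)^0*32 + (-1)^1*62 + (-1)^2*50 + (-1)^3*? + (-1)^4*34 + (-1)^5*38 + (-1)^6*14=0
rank(M)=30


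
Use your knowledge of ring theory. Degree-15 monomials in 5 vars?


C(d+n-1,n-1)=C(19,4)=3876


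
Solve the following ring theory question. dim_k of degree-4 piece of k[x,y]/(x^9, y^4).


k[x,y], I = (x^9, y^4), d = 4
Need i < 9 and d-i < 4.
Range: 1 <= i <= 4.
H(4) = 4


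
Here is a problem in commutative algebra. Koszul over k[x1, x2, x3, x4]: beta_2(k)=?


C(n,i)=C(4,2)=6


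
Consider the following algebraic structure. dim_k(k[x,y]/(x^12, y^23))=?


Basis: x^i*y^j, i<12, j<23
12*23=276


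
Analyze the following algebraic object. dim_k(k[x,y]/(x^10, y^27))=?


Basis: x^i*y^j, i<10, j<27
10*27=270


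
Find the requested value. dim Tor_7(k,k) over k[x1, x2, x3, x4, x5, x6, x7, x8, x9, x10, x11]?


Koszul: C(n,i)=C(11,7)=330


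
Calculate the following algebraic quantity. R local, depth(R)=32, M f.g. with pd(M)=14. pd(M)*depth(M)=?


pd+depth=32
depth=32-14=18
pd*depth=14*18=252


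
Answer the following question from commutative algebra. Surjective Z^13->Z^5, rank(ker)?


rank(ker) = 13-5 = 8


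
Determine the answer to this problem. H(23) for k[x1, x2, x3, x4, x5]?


C(d+n-1,n-1)=C(27,4)=17550


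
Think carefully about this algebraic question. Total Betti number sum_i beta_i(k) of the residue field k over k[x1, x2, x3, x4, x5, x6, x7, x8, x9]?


Koszul resolution: beta_i(k)=C(n,i), n=9
sum_i C(9,i) = 2^9 = 512


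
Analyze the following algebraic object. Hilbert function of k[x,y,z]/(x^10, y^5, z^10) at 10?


Need i<10, j<5, k<10 with i+j+k=10.
For each i, j ranges over max(0,10-i-9)..min(4,10-i):
  i=0: j in [1,4] -> 4
  i=1: j in [0,4] -> 5
  i=2: j in [0,4] -> 5
  i=3: j in [0,4] -> 5
  i=4: j in [0,4] -> 5
  i=5: j in [0,4] -> 5
  i=6: j in [0,4] -> 5
  i=7: j in [0,3] -> 4
  i=8: j in [0,2] -> 3
  i=9: j in [0,1] -> 2
H(10) = 4+5+5+5+5+5+5+4+3+2 = 43


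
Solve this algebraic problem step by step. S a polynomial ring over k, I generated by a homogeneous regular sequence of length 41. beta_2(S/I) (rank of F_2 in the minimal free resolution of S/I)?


Regular sequence => Koszul complex is the minimal free resolution.
Syz_1 minimally generated by Koszul relations f_i*e_j - f_j*e_i (i<j): mu(Syz_1) = beta_2 = C(m,2) = m(m-1)/2
m=41
41*40/2 = 820


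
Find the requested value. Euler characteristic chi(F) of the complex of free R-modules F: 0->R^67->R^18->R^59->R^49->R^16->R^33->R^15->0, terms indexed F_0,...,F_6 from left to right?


chi = sum (-1)^i * rank:
(-1)^0*67=67
(-1)^1*18=-18
(-1)^2*59=59
(-1)^3*49=-49
(-1)^4*16=16
(-1)^5*33=-33
(-1)^6*15=15
chi=57


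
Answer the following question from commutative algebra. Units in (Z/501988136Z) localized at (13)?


Local ring = Z/62748517Z.
phi(62748517) = 13^6*(13-1) = 57921708


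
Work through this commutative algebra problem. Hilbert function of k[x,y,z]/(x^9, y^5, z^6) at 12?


Need i<9, j<5, k<6 with i+j+k=12.
For each i, j ranges over max(0,12-i-5)..min(4,12-i):
  i=0: j in [7,4] -> 0
  i=1: j in [6,4] -> 0
  i=2: j in [5,4] -> 0
  i=3: j in [4,4] -> 1
  i=4: j in [3,4] -> 2
  i=5: j in [2,4] -> 3
  i=6: j in [1,4] -> 4
  i=7: j in [0,4] -> 5
  i=8: j in [0,4] -> 5
H(12) = 0+0+0+1+2+3+4+5+5 = 20


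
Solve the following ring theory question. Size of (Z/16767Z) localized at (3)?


3-primary part: 16767=3^6*23
Size=3^6=729


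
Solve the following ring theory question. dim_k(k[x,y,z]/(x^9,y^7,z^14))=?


Basis: x^iy^jz^k, i<9,j<7,k<14
9*7*14=882


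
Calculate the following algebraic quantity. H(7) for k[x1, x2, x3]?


C(d+n-1,n-1)=C(9,2)=36


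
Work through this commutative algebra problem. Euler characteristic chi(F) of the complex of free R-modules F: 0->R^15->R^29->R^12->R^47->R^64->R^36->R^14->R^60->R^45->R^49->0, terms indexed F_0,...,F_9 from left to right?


chi = sum (-1)^i * rank:
(-1)^0*15=15
(-1)^1*29=-29
(-1)^2*12=12
(-1)^3*47=-47
(-1)^4*64=64
(-1)^5*36=-36
(-1)^6*14=14
(-1)^7*60=-60
(-1)^8*45=45
(-1)^9*49=-49
chi=-71


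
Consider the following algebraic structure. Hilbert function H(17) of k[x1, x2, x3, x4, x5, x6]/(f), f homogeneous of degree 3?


C(22,5)-C(19,5)=26334-11628=14706


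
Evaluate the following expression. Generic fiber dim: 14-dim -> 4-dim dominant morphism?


dim(fiber)=dim(X)-dim(Y)=14-4=10


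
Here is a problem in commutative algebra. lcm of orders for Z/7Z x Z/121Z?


Exponent = lcm of the cyclic orders; pairwise coprime => product.
7^1*11^2=7*121=847


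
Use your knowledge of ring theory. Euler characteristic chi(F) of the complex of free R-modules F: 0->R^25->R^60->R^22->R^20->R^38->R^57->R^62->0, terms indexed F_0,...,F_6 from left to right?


chi = sum (-1)^i * rank:
(-1)^0*25=25
(-1)^1*60=-60
(-1)^2*22=22
(-1)^3*20=-20
(-1)^4*38=38
(-1)^5*57=-57
(-1)^6*62=62
chi=10


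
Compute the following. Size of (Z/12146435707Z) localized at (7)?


7-primary part: 12146435707=7^10*43
Size=7^10=282475249


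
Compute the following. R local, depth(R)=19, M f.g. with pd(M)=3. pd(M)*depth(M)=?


pd+depth=19
depth=19-3=16
pd*depth=3*16=48


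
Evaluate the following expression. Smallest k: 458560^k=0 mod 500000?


458560^k mod 500000:
k=1: 458560
k=2: 273600
k=3: 16000
k=4: 460000
k=5: 100000
k=6: 0
First zero at k = 6


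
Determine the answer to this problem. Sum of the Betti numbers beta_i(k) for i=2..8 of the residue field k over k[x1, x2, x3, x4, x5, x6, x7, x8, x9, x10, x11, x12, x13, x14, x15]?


Koszul resolution: beta_i(k)=C(n,i), n=15
C(15,2)=105, C(15,3)=455, C(15,4)=1365, C(15,5)=3003, C(15,6)=5005, C(15,7)=6435, C(15,8)=6435
Sum=22803


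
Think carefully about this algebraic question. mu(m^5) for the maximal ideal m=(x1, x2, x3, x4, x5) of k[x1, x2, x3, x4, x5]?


Graded Nakayama: mu(m^d) = dim_k (m^d/m^(d+1)) = #degree-5 monomials in 5 vars
C(n+d-1,d)=C(9,5)=126


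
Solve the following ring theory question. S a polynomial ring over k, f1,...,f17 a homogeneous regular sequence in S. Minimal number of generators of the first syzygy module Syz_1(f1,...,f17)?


Regular sequence => Koszul complex is the minimal free resolution.
Syz_1 minimally generated by Koszul relations f_i*e_j - f_j*e_i (i<j): mu(Syz_1) = beta_2 = C(m,2) = m(m-1)/2
m=17
17*16/2 = 136


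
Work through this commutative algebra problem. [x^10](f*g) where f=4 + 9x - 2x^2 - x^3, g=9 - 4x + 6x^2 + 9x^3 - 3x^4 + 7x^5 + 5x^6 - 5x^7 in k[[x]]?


[x^10] = sum a_i*b_j, i+j=10
  -1*-5=5
Sum=5


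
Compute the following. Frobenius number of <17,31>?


gcd(17,31)=1 => F=ab-a-b=17*31-17-31=527-48=479


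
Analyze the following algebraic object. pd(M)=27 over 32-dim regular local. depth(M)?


pd+depth=depth(R)=32
depth=32-27=5


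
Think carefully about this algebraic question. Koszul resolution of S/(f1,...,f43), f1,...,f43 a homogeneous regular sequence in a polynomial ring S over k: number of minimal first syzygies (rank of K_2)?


Regular sequence => Koszul complex is the minimal free resolution.
Syz_1 minimally generated by Koszul relations f_i*e_j - f_j*e_i (i<j): mu(Syz_1) = beta_2 = C(m,2) = m(m-1)/2
m=43
43*42/2 = 903


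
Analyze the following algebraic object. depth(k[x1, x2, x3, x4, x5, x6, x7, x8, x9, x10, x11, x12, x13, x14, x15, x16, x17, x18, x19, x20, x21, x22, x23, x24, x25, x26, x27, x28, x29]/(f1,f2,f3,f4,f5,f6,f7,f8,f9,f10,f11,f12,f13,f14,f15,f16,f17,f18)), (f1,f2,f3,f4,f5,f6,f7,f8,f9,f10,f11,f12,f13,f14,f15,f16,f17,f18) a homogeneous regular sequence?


depth(R)=29
depth(R/I)=29-18=11


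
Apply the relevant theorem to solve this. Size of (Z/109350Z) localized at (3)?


3-primary part: 109350=3^7*50
Size=3^7=2187


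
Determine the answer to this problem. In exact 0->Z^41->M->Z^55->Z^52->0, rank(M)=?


Alt sum=0:
(-1)^0*41 + (-1)^1*? + (-1)^2*55 + (-1)^3*52=0
rank(M)=44


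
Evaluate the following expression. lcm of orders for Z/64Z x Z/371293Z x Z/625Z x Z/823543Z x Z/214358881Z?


Exponent = lcm of the cyclic orders; pairwise coprime => product.
2^6*13^5*5^4*7^7*11^8=64*371293*625*823543*214358881=2621829913700646408760000


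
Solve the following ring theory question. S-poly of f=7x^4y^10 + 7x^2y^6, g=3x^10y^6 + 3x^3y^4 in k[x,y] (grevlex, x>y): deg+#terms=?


LT(f)=7x^4y^10, LT(g)=3x^10y^6
lcm(LM)=x^10y^10
S(f,g) (scaled by 21 to clear denominators) = 3x^6*f - 7y^4*g = 21x^8y^6 - 21x^3y^8
2 terms, deg 14.
14+2=16


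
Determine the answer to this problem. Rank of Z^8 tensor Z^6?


rank(M(x)N) = rank(M)*rank(N)
8*6 = 48


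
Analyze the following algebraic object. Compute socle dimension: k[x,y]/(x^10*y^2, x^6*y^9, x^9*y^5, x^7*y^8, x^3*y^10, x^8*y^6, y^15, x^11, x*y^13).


Socle = ann(m) = span of standard monomials u with x*u, y*u in I (staircase corners).
Minimal generators: x^11, x^10*y^2, x^9*y^5, x^8*y^6, x^7*y^8, x^6*y^9, x^3*y^10, x*y^13, y^15
Corners: y^14, x^2y^12, x^5y^9, x^6y^8, x^7y^7, x^8y^5, x^9y^4, x^10y
Socle dim=8


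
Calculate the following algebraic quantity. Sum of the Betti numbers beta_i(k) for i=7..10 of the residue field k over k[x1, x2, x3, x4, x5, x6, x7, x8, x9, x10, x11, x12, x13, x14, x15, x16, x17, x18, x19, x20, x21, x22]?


Koszul resolution: beta_i(k)=C(n,i), n=22
C(22,7)=170544, C(22,8)=319770, C(22,9)=497420, C(22,10)=646646
Sum=1634380


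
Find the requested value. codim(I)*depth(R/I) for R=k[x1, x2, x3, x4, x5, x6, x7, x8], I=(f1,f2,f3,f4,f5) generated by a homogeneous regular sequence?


codim=5, depth=dim(R/I)=8-5=3
Product=5*3=15


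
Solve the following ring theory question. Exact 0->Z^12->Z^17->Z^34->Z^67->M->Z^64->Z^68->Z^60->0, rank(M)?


Alt sum=0:
(-1)^0*12 + (-1)^1*17 + (-1)^2*34 + (-1)^3*67 + (-1)^4*? + (-1)^5*64 + (-1)^6*68 + (-1)^7*60=0
rank(M)=94


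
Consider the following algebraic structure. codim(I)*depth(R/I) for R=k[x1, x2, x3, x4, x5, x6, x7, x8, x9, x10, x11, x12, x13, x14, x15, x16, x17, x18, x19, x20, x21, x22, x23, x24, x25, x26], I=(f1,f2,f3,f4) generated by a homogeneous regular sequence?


codim=4, depth=dim(R/I)=26-4=22
Product=4*22=88


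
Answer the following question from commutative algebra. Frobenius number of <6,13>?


gcd(6,13)=1 => F=ab-a-b=6*13-6-13=78-19=59


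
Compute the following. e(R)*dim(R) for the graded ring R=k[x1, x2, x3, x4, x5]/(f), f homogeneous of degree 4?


e(R)=deg(f)=4, dim(R)=5-1=4
e*dim=4*4=16


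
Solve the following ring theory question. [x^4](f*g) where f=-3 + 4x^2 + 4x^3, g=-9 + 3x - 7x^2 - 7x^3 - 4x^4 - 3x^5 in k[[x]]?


[x^4] = sum a_i*b_j, i+j=4
  -3*-4=12
  4*-7=-28
  4*3=12
Sum=-4


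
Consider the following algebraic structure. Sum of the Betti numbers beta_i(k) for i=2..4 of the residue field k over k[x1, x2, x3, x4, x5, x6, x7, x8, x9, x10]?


Koszul resolution: beta_i(k)=C(n,i), n=10
C(10,2)=45, C(10,3)=120, C(10,4)=210
Sum=375


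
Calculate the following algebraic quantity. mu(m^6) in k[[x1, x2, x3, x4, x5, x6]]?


C(n+d-1,d)=C(11,6)=462


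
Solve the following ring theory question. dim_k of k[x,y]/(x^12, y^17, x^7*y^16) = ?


k[x,y]/I, I = (x^12, y^17, x^7*y^16)
Rect: 12x17=204. Corner: (12-7)x(17-16)=5.
dim = 204-5 = 199


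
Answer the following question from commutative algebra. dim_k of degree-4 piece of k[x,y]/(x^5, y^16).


k[x,y], I = (x^5, y^16), d = 4
Need i < 5 and d-i < 16.
Range: 0 <= i <= 4.
H(4) = 5


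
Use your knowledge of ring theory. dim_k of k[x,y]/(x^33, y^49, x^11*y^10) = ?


k[x,y]/I, I = (x^33, y^49, x^11*y^10)
Rect: 33x49=1617. Corner: (33-11)x(49-10)=858.
dim = 1617-858 = 759


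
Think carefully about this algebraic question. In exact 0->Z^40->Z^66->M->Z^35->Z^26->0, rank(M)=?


Alt sum=0:
(-1)^0*40 + (-1)^1*66 + (-1)^2*? + (-1)^3*35 + (-1)^4*26=0
rank(M)=35


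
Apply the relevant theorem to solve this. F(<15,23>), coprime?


gcd(15,23)=1 => F=ab-a-b=15*23-15-23=345-38=307


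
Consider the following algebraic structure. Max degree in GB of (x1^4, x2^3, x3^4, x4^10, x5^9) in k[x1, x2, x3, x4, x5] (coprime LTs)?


Pure powers, coprime LTs => already GB.
Degrees: 4, 3, 4, 10, 9
Max=10


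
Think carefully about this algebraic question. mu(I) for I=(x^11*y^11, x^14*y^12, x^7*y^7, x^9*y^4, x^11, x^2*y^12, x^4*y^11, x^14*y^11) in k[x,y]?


Remove redundant (divisible by others).
x^14*y^11 redundant.
x^11*y^11 redundant.
x^14*y^12 redundant.
Min: x^11, x^9*y^4, x^7*y^7, x^4*y^11, x^2*y^12
Count=5


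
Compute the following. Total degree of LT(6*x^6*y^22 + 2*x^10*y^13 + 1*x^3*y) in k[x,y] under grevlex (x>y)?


LT: 6*x^6*y^22
deg_x=6, deg_y=22
Total=6+22=28


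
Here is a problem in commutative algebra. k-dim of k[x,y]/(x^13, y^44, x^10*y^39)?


k[x,y]/I, I = (x^13, y^44, x^10*y^39)
Rect: 13x44=572. Corner: (13-10)x(44-39)=15.
dim = 572-15 = 557


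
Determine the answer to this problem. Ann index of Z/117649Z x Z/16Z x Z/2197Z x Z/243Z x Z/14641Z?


Exponent = lcm of the cyclic orders; pairwise coprime => product.
7^6*2^4*13^3*3^5*11^4=117649*16*2197*243*14641=14713476294941424


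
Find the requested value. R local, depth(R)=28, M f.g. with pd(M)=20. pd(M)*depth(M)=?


pd+depth=28
depth=28-20=8
pd*depth=20*8=160


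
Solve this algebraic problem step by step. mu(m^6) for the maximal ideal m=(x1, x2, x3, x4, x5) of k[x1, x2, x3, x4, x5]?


Graded Nakayama: mu(m^d) = dim_k (m^d/m^(d+1)) = #degree-6 monomials in 5 vars
C(n+d-1,d)=C(10,6)=210


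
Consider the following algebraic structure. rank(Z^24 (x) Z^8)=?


rank(M(x)N) = rank(M)*rank(N)
24*8 = 192


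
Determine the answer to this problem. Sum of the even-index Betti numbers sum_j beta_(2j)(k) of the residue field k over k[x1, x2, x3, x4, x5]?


Koszul resolution: beta_i(k)=C(n,i), n=5
sum_even C(5,i) = 2^(n-1) = 2^4 = 16


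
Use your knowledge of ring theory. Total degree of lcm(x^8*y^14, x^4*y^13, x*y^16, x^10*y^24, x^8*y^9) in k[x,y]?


lcm = componentwise max:
x: max(8,4,1,10,8)=10
y: max(14,13,16,24,9)=24
Total=10+24=34


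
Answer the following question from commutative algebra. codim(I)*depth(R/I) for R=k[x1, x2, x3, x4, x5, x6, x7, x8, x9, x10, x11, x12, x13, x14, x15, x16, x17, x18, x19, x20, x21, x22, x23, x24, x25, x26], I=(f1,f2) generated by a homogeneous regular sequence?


codim=2, depth=dim(R/I)=26-2=24
Product=2*24=48


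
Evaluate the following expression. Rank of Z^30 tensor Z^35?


rank(M(x)N) = rank(M)*rank(N)
30*35 = 1050


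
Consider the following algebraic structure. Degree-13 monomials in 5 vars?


C(d+n-1,n-1)=C(17,4)=2380


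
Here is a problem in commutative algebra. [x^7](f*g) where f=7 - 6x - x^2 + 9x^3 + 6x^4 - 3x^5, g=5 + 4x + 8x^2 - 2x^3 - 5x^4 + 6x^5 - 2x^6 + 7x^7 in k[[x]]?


[x^7] = sum a_i*b_j, i+j=7
  7*7=49
  -6*-2=12
  -1*6=-6
  9*-5=-45
  6*-2=-12
  -3*8=-24
Sum=-26


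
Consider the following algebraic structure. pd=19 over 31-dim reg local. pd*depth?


pd+depth=31
depth=31-19=12
pd*depth=19*12=228


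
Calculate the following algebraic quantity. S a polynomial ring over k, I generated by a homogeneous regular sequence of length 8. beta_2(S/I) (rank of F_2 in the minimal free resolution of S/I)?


Regular sequence => Koszul complex is the minimal free resolution.
Syz_1 minimally generated by Koszul relations f_i*e_j - f_j*e_i (i<j): mu(Syz_1) = beta_2 = C(m,2) = m(m-1)/2
m=8
8*7/2 = 28


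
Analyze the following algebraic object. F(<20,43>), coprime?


gcd(20,43)=1 => F=ab-a-b=20*43-20-43=860-63=797


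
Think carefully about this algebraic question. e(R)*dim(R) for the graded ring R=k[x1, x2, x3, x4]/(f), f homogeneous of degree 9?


e(R)=deg(f)=9, dim(R)=4-1=3
e*dim=9*3=27


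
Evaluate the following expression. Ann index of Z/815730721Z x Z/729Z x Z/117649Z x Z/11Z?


Exponent = lcm of the cyclic orders; pairwise coprime => product.
13^8*3^6*7^6*11^1=815730721*729*117649*11=769582656927735651


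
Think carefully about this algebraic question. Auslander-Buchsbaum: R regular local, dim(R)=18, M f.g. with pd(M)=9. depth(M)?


pd+depth=depth(R)=18
depth=18-9=9


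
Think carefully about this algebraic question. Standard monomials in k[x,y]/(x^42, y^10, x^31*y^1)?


k[x,y]/I, I = (x^42, y^10, x^31*y^1)
Rect: 42x10=420. Corner: (42-31)x(10-1)=99.
dim = 420-99 = 321


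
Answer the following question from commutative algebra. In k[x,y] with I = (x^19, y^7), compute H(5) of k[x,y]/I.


k[x,y], I = (x^19, y^7), d = 5
Need i < 19 and d-i < 7.
Range: 0 <= i <= 5.
H(5) = 6


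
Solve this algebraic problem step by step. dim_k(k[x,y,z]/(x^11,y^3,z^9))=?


Basis: x^iy^jz^k, i<11,j<3,k<9
11*3*9=297


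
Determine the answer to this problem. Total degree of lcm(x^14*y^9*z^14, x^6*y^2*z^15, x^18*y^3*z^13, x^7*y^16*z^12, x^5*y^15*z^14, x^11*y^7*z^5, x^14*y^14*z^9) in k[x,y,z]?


lcm = componentwise max:
x: max(14,6,18,7,5,11,14)=18
y: max(9,2,3,16,15,7,14)=16
z: max(14,15,13,12,14,5,9)=15
Total=18+16+15=49


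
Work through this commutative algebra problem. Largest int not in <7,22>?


gcd(7,22)=1 => F=ab-a-b=7*22-7-22=154-29=125


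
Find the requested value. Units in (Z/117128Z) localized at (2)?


Local ring = Z/8Z.
phi(8) = 2^2*(2-1) = 4


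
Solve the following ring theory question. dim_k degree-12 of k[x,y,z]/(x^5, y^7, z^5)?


Need i<5, j<7, k<5 with i+j+k=12.
For each i, j ranges over max(0,12-i-4)..min(6,12-i):
  i=0: j in [8,6] -> 0
  i=1: j in [7,6] -> 0
  i=2: j in [6,6] -> 1
  i=3: j in [5,6] -> 2
  i=4: j in [4,6] -> 3
H(12) = 0+0+1+2+3 = 6


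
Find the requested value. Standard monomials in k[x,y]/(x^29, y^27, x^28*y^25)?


k[x,y]/I, I = (x^29, y^27, x^28*y^25)
Rect: 29x27=783. Corner: (29-28)x(27-25)=2.
dim = 783-2 = 781


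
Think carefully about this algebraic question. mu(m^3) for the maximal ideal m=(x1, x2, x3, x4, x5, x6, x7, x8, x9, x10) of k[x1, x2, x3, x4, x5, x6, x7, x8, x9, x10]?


Graded Nakayama: mu(m^d) = dim_k (m^d/m^(d+1)) = #degree-3 monomials in 10 vars
C(n+d-1,d)=C(12,3)=220


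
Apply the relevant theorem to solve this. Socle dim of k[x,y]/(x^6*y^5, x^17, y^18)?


Socle = ann(m) = span of standard monomials u with x*u, y*u in I (staircase corners).
Minimal generators: x^17, x^6*y^5, y^18
Corners: x^5y^17, x^16y^4
Socle dim=2


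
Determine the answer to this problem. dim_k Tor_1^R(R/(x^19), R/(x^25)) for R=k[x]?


Tor_1(R/I,R/J)=(I cap J)/IJ=(x^25)/(x^44)
dim=44-25=min(19,25)=19


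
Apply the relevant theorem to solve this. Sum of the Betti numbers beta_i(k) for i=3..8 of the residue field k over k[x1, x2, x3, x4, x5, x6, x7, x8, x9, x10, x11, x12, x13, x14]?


Koszul resolution: beta_i(k)=C(n,i), n=14
C(14,3)=364, C(14,4)=1001, C(14,5)=2002, C(14,6)=3003, C(14,7)=3432, C(14,8)=3003
Sum=12805


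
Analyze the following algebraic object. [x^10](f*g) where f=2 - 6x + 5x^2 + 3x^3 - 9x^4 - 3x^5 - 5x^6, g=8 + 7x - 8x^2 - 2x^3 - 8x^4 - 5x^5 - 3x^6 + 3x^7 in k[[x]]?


[x^10] = sum a_i*b_j, i+j=10
  3*3=9
  -9*-3=27
  -3*-5=15
  -5*-8=40
Sum=91


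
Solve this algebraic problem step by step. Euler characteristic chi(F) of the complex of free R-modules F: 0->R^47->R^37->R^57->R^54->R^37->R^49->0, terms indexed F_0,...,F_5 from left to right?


chi = sum (-1)^i * rank:
(-1)^0*47=47
(-1)^1*37=-37
(-1)^2*57=57
(-1)^3*54=-54
(-1)^4*37=37
(-1)^5*49=-49
chi=1


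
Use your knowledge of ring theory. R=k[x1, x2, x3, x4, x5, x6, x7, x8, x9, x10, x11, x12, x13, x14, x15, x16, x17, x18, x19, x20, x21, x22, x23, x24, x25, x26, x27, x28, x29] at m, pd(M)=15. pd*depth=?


pd+depth=29
depth=29-15=14
pd*depth=15*14=210


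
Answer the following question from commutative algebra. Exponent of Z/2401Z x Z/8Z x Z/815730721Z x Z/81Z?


Exponent = lcm of the cyclic orders; pairwise coprime => product.
7^4*2^3*13^8*3^4=2401*8*815730721*81=1269153010806408


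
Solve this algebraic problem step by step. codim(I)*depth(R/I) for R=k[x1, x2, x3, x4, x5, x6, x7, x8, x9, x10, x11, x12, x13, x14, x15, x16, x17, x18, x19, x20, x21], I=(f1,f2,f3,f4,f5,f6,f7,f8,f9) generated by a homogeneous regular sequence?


codim=9, depth=dim(R/I)=21-9=12
Product=9*12=108


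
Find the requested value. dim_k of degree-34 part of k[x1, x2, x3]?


C(d+n-1,n-1)=C(36,2)=630


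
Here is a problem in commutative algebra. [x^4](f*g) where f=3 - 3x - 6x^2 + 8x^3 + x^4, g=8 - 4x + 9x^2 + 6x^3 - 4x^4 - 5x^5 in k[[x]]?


[x^4] = sum a_i*b_j, i+j=4
  3*-4=-12
  -3*6=-18
  -6*9=-54
  8*-4=-32
  1*8=8
Sum=-108


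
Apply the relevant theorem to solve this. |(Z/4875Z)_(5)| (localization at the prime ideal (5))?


5-primary part: 4875=5^3*39
Size=5^3=125


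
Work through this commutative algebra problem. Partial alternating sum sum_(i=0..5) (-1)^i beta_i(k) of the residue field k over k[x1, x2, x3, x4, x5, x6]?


Koszul resolution: beta_i(k)=C(n,i), n=6
sum_(i=0..p) (-1)^i C(n,i) = (-1)^p C(n-1,p)
(-1)^5*C(5,5) = (-1)^5*1 = -1


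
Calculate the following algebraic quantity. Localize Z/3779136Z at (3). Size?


3-primary part: 3779136=3^10*64
Size=3^10=59049


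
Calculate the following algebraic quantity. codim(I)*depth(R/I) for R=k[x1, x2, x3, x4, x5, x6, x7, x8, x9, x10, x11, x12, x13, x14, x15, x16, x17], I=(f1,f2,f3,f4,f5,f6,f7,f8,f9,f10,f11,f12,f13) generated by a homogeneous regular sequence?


codim=13, depth=dim(R/I)=17-13=4
Product=13*4=52


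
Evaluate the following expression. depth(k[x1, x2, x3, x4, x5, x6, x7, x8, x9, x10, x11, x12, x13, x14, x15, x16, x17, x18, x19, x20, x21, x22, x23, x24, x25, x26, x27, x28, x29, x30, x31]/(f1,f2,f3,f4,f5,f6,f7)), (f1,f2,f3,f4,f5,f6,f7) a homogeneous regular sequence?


depth(R)=31
depth(R/I)=31-7=24


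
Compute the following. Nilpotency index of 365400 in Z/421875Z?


365400^k mod 421875:
k=1: 365400
k=2: 50625
k=3: 0
First zero at k = 3


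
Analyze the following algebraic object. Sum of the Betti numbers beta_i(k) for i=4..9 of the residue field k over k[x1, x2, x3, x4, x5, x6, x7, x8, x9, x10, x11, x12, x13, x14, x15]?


Koszul resolution: beta_i(k)=C(n,i), n=15
C(15,4)=1365, C(15,5)=3003, C(15,6)=5005, C(15,7)=6435, C(15,8)=6435, C(15,9)=5005
Sum=27248


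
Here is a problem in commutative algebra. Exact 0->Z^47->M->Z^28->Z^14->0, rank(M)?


Alt sum=0:
(-1)^0*47 + (-1)^1*? + (-1)^2*28 + (-1)^3*14=0
rank(M)=61


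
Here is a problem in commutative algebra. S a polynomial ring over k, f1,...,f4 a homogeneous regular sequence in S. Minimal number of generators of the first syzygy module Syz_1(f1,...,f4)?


Regular sequence => Koszul complex is the minimal free resolution.
Syz_1 minimally generated by Koszul relations f_i*e_j - f_j*e_i (i<j): mu(Syz_1) = beta_2 = C(m,2) = m(m-1)/2
m=4
4*3/2 = 6


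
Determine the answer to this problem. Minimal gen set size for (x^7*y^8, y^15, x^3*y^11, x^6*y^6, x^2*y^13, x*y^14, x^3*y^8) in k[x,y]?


Remove redundant (divisible by others).
x^3*y^11 redundant.
x^7*y^8 redundant.
Min: x^6*y^6, x^3*y^8, x^2*y^13, x*y^14, y^15
Count=5


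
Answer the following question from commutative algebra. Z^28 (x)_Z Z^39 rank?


rank(M(x)N) = rank(M)*rank(N)
28*39 = 1092


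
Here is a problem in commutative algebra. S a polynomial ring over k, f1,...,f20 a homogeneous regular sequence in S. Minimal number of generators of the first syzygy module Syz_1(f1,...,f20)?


Regular sequence => Koszul complex is the minimal free resolution.
Syz_1 minimally generated by Koszul relations f_i*e_j - f_j*e_i (i<j): mu(Syz_1) = beta_2 = C(m,2) = m(m-1)/2
m=20
20*19/2 = 190


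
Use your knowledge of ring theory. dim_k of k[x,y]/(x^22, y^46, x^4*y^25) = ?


k[x,y]/I, I = (x^22, y^46, x^4*y^25)
Rect: 22x46=1012. Corner: (22-4)x(46-25)=378.
dim = 1012-378 = 634


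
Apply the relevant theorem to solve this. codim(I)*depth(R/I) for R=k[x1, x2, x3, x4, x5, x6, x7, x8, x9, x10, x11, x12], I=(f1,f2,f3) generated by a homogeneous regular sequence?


codim=3, depth=dim(R/I)=12-3=9
Product=3*9=27


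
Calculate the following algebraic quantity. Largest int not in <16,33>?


gcd(16,33)=1 => F=ab-a-b=16*33-16-33=528-49=479


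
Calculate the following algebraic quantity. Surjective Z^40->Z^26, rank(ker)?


rank(ker) = 40-26 = 14


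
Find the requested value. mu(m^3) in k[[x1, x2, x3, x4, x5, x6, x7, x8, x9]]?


C(n+d-1,d)=C(11,3)=165


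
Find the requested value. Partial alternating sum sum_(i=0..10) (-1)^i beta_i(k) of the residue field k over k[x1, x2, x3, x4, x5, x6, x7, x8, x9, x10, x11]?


Koszul resolution: beta_i(k)=C(n,i), n=11
sum_(i=0..p) (-1)^i C(n,i) = (-1)^p C(n-1,p)
(-1)^10*C(10,10) = (-1)^10*1 = 1


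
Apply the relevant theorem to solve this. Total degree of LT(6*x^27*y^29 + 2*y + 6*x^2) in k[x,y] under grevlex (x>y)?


LT: 6*x^27*y^29
deg_x=27, deg_y=29
Total=27+29=56


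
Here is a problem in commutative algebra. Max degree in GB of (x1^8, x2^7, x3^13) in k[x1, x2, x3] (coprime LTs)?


Pure powers, coprime LTs => already GB.
Degrees: 8, 7, 13
Max=13


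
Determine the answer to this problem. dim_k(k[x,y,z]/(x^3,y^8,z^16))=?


Basis: x^iy^jz^k, i<3,j<8,k<16
3*8*16=384


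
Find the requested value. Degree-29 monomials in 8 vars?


C(d+n-1,n-1)=C(36,7)=8347680


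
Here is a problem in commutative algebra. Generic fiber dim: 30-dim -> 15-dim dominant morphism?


dim(fiber)=dim(X)-dim(Y)=30-15=15


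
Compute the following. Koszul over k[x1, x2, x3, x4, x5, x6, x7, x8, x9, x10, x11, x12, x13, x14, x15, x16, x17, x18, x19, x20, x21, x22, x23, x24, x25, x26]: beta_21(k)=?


C(n,i)=C(26,21)=65780


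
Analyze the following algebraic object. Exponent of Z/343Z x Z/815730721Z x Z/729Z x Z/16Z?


Exponent = lcm of the cyclic orders; pairwise coprime => product.
7^3*13^8*3^6*2^4=343*815730721*729*16=3263536313502192


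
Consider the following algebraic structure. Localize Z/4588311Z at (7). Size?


7-primary part: 4588311=7^6*39
Size=7^6=117649


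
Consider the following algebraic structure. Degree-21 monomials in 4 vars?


C(d+n-1,n-1)=C(24,3)=2024


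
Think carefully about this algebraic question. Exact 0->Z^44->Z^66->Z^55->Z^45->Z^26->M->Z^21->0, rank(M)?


Alt sum=0:
(-1)^0*44 + (-1)^1*66 + (-1)^2*55 + (-1)^3*45 + (-1)^4*26 + (-1)^5*? + (-1)^6*21=0
rank(M)=35


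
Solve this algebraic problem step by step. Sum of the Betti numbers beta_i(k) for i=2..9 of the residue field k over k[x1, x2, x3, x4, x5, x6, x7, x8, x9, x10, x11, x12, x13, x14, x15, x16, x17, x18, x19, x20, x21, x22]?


Koszul resolution: beta_i(k)=C(n,i), n=22
C(22,2)=231, C(22,3)=1540, C(22,4)=7315, C(22,5)=26334, C(22,6)=74613, C(22,7)=170544, C(22,8)=319770, C(22,9)=497420
Sum=1097767


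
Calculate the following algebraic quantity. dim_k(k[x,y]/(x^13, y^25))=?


Basis: x^i*y^j, i<13, j<25
13*25=325


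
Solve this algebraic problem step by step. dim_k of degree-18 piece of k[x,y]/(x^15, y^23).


k[x,y], I = (x^15, y^23), d = 18
Need i < 15 and d-i < 23.
Range: 0 <= i <= 14.
H(18) = 15


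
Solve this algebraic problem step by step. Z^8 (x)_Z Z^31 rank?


rank(M(x)N) = rank(M)*rank(N)
8*31 = 248


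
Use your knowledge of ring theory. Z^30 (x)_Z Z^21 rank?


rank(M(x)N) = rank(M)*rank(N)
30*21 = 630


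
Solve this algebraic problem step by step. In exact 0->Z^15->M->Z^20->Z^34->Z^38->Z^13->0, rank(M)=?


Alt sum=0:
(-1)^0*15 + (-1)^1*? + (-1)^2*20 + (-1)^3*34 + (-1)^4*38 + (-1)^5*13=0
rank(M)=26


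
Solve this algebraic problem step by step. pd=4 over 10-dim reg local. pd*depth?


pd+depth=10
depth=10-4=6
pd*depth=4*6=24


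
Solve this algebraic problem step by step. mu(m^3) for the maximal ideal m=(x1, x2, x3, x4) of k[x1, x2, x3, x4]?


Graded Nakayama: mu(m^d) = dim_k (m^d/m^(d+1)) = #degree-3 monomials in 4 vars
C(n+d-1,d)=C(6,3)=20


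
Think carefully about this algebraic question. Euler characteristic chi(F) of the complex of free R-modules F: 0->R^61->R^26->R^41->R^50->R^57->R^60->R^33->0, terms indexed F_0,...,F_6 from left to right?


chi = sum (-1)^i * rank:
(-1)^0*61=61
(-1)^1*26=-26
(-1)^2*41=41
(-1)^3*50=-50
(-1)^4*57=57
(-1)^5*60=-60
(-1)^6*33=33
chi=56


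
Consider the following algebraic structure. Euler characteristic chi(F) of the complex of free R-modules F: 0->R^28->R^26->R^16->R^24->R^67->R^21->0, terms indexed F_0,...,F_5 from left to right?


chi = sum (-1)^i * rank:
(-1)^0*28=28
(-1)^1*26=-26
(-1)^2*16=16
(-1)^3*24=-24
(-1)^4*67=67
(-1)^5*21=-21
chi=40


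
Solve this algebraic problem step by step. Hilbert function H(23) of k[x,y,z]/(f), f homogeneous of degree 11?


C(25,2)-C(14,2)=300-91=209


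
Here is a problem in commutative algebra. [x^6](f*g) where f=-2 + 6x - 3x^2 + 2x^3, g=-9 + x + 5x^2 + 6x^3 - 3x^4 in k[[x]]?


[x^6] = sum a_i*b_j, i+j=6
  -3*-3=9
  2*6=12
Sum=21


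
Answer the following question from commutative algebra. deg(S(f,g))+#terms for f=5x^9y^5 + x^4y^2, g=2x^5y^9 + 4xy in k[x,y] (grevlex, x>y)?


LT(f)=5x^9y^5, LT(g)=2x^5y^9
lcm(LM)=x^9y^9
S(f,g) (scaled by 10 to clear denominators) = 2y^4*f - 5x^4*g = 2x^4y^6 - 20x^5y
2 terms, deg 10.
10+2=12


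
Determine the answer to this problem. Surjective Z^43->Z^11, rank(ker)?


rank(ker) = 43-11 = 32


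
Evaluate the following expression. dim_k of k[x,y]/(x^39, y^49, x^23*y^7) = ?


k[x,y]/I, I = (x^39, y^49, x^23*y^7)
Rect: 39x49=1911. Corner: (39-23)x(49-7)=672.
dim = 1911-672 = 1239


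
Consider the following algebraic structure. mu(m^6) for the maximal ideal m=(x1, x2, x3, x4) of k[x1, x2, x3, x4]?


Graded Nakayama: mu(m^d) = dim_k (m^d/m^(d+1)) = #degree-6 monomials in 4 vars
C(n+d-1,d)=C(9,6)=84


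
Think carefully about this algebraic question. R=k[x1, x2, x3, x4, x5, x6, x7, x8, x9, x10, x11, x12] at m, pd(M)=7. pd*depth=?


pd+depth=12
depth=12-7=5
pd*depth=7*5=35


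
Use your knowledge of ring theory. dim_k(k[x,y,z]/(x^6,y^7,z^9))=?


Basis: x^iy^jz^k, i<6,j<7,k<9
6*7*9=378


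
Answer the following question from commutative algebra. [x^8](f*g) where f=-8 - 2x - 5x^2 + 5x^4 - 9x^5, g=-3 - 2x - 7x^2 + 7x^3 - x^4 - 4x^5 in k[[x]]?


[x^8] = sum a_i*b_j, i+j=8
  5*-1=-5
  -9*7=-63
Sum=-68


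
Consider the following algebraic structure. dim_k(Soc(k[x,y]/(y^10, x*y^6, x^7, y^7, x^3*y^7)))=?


Socle = ann(m) = span of standard monomials u with x*u, y*u in I (staircase corners).
Redundant generators: y^10, x^3*y^7
Minimal generators: x^7, x*y^6, y^7
Corners: y^6, x^6y^5
Socle dim=2


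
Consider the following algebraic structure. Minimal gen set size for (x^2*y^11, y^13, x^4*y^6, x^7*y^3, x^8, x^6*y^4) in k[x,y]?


Remove redundant (divisible by others).
Min: x^8, x^7*y^3, x^6*y^4, x^4*y^6, x^2*y^11, y^13
Count=6


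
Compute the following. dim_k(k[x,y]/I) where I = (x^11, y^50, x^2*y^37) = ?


k[x,y]/I, I = (x^11, y^50, x^2*y^37)
Rect: 11x50=550. Corner: (11-2)x(50-37)=117.
dim = 550-117 = 433


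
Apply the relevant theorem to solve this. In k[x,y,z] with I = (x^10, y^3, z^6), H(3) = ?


Need i<10, j<3, k<6 with i+j+k=3.
For each i, j ranges over max(0,3-i-5)..min(2,3-i):
  i=0: j in [0,2] -> 3
  i=1: j in [0,2] -> 3
  i=2: j in [0,1] -> 2
  i=3: j in [0,0] -> 1
H(3) = 3+3+2+1 = 9


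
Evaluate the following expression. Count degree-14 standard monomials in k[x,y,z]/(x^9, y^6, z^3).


Need i<9, j<6, k<3 with i+j+k=14.
For each i, j ranges over max(0,14-i-2)..min(5,14-i):
  i=0: j in [12,5] -> 0
  i=1: j in [11,5] -> 0
  i=2: j in [10,5] -> 0
  i=3: j in [9,5] -> 0
  i=4: j in [8,5] -> 0
  i=5: j in [7,5] -> 0
  i=6: j in [6,5] -> 0
  i=7: j in [5,5] -> 1
  i=8: j in [4,5] -> 2
H(14) = 0+0+0+0+0+0+0+1+2 = 3


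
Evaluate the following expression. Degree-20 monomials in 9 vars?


C(d+n-1,n-1)=C(28,8)=3108105


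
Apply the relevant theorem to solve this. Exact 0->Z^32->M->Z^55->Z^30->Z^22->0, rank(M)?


Alt sum=0:
(-1)^0*32 + (-1)^1*? + (-1)^2*55 + (-1)^3*30 + (-1)^4*22=0
rank(M)=79


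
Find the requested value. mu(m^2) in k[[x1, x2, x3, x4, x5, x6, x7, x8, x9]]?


C(n+d-1,d)=C(10,2)=45


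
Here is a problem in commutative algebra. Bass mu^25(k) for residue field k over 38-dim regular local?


C(n,i)=C(38,25)=5414950296


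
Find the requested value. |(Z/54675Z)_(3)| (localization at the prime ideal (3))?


3-primary part: 54675=3^7*25
Size=3^7=2187


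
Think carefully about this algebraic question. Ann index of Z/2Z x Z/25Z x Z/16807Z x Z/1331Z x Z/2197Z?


Exponent = lcm of the cyclic orders; pairwise coprime => product.
2^1*5^2*7^5*11^3*13^3=2*25*16807*1331*2197=2457357352450


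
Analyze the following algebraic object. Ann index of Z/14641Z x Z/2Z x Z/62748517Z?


Exponent = lcm of the cyclic orders; pairwise coprime => product.
11^4*2^1*13^7=14641*2*62748517=1837402074794


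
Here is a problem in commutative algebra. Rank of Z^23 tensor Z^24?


rank(M(x)N) = rank(M)*rank(N)
23*24 = 552


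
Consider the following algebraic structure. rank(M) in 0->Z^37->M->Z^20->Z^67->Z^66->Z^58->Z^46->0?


Alt sum=0:
(-1)^0*37 + (-1)^1*? + (-1)^2*20 + (-1)^3*67 + (-1)^4*66 + (-1)^5*58 + (-1)^6*46=0
rank(M)=44


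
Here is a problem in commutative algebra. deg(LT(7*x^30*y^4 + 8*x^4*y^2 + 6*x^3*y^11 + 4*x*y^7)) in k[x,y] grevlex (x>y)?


LT: 7*x^30*y^4
deg_x=30, deg_y=4
Total=30+4=34


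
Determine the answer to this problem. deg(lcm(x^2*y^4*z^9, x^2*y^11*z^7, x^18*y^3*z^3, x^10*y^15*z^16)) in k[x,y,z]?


lcm = componentwise max:
x: max(2,2,18,10)=18
y: max(4,11,3,15)=15
z: max(9,7,3,16)=16
Total=18+15+16=49


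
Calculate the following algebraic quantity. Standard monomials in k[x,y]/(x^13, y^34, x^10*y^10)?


k[x,y]/I, I = (x^13, y^34, x^10*y^10)
Rect: 13x34=442. Corner: (13-10)x(34-10)=72.
dim = 442-72 = 370


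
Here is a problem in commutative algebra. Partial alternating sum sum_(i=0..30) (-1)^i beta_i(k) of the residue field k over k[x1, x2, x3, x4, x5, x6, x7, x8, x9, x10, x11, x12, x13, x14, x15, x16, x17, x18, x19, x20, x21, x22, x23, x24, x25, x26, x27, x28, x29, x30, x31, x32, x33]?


Koszul resolution: beta_i(k)=C(n,i), n=33
sum_(i=0..p) (-1)^i C(n,i) = (-1)^p C(n-1,p)
(-1)^30*C(32,30) = (-1)^30*496 = 496
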